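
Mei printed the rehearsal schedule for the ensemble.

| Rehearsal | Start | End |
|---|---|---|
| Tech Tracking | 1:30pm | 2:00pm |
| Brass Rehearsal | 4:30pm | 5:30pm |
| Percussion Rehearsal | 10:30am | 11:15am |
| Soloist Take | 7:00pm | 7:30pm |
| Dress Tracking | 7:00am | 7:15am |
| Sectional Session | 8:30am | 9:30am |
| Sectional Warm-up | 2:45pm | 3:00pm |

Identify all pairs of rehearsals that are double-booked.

Sorted by start: Dress Tracking, Sectional Session, Percussion Rehearsal, Tech Tracking, Sectional Warm-up, Brass Rehearsal, Soloist Take.
Sectional Session starts after Dress Tracking ends, so Dress Tracking has no further overlaps.
Percussion Rehearsal starts after Sectional Session ends, so Sectional Session has no further overlaps.
Tech Tracking starts after Percussion Rehearsal ends, so Percussion Rehearsal has no further overlaps.
Sectional Warm-up starts after Tech Tracking ends, so Tech Tracking has no further overlaps.
Brass Rehearsal starts after Sectional Warm-up ends, so Sectional Warm-up has no further overlaps.
Soloist Take starts after Brass Rehearsal ends.

no conflicts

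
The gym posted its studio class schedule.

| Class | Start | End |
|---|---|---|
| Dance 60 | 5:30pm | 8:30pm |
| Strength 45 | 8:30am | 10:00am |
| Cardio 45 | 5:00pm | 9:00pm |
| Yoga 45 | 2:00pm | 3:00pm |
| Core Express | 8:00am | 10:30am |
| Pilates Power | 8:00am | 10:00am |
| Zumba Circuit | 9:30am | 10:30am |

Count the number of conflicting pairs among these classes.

7

Sorted by start: Pilates Power, Core Express, Strength 45, Zumba Circuit, Yoga 45, Cardio 45, Dance 60.
Core Express starts before Pilates Power ends → Pilates Power and Core Express overlap.
Strength 45 starts before Pilates Power ends → Pilates Power and Strength 45 overlap.
Zumba Circuit starts before Pilates Power ends → Pilates Power and Zumba Circuit overlap.
Yoga 45 starts after Pilates Power ends; Pilates Power is clear from here.
Strength 45 starts before Core Express ends → Core Express and Strength 45 overlap.
Zumba Circuit starts before Core Express ends → Core Express and Zumba Circuit overlap.
Yoga 45 starts after Core Express ends; Core Express is clear from here.
Zumba Circuit starts before Strength 45 ends → Strength 45 and Zumba Circuit overlap.
Yoga 45 starts after Strength 45 ends; Strength 45 is clear from here.
Yoga 45 starts after Zumba Circuit ends; Zumba Circuit is clear from here.
Cardio 45 starts after Yoga 45 ends; Yoga 45 is clear from here.
Dance 60 starts before Cardio 45 ends → Cardio 45 and Dance 60 overlap.
Overlapping pairs: Cardio 45 & Dance 60, Core Express & Pilates Power, Core Express & Strength 45, Core Express & Zumba Circuit, Pilates Power & Strength 45, Pilates Power & Zumba Circuit, Strength 45 & Zumba Circuit — 7 in total.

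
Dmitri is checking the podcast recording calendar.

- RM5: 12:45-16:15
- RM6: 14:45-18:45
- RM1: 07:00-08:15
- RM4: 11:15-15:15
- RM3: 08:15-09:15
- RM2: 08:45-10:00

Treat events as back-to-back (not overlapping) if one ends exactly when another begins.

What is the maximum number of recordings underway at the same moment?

3

Sort all start/end points and keep a running count:
07:00 start RM1 → 1
08:15 end RM1 → 0
08:15 start RM3 → 1
08:45 start RM2 → 2
09:15 end RM3 → 1
10:00 end RM2 → 0
11:15 start RM4 → 1
12:45 start RM5 → 2
14:45 start RM6 → 3
15:15 end RM4 → 2
16:15 end RM5 → 1
18:45 end RM6 → 0
Peak is 3, at 14:45 (RM4, RM5, RM6).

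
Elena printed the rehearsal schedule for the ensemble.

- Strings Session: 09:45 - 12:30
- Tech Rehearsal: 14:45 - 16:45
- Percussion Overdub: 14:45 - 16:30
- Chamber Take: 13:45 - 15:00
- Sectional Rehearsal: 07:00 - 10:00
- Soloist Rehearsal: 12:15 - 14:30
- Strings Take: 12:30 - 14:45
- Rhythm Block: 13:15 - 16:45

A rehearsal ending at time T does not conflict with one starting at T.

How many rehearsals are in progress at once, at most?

Walk through starts and ends in time order (an end at T is processed before a start at T):
07:00 start Sectional Rehearsal → 1
09:45 start Strings Session → 2
10:00 end Sectional Rehearsal → 1
12:15 start Soloist Rehearsal → 2
12:30 end Strings Session → 1
12:30 start Strings Take → 2
13:15 start Rhythm Block → 3
13:45 start Chamber Take → 4
14:30 end Soloist Rehearsal → 3
14:45 end Strings Take → 2
14:45 start Percussion Overdub → 3
14:45 start Tech Rehearsal → 4
15:00 end Chamber Take → 3
16:30 end Percussion Overdub → 2
16:45 end Rhythm Block → 1
16:45 end Tech Rehearsal → 0
Peak is 4, at 13:45 (Chamber Take, Rhythm Block, Soloist Rehearsal, Strings Take).

4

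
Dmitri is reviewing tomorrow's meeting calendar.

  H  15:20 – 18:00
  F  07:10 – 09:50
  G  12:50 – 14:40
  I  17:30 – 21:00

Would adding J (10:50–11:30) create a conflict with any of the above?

F: ends 09:50 at or before J starts 10:50 → clear.
G: starts 12:50 at or after J ends 11:30 → clear.
H: starts 15:20 at or after J ends 11:30 → clear.
I: starts 17:30 at or after J ends 11:30 → clear.

No — it doesn't clash with anything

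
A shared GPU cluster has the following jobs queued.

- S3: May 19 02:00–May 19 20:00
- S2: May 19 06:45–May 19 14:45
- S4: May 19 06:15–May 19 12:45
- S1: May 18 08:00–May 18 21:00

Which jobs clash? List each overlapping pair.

S2 & S3, S2 & S4, S3 & S4

Two intervals overlap when each starts before the other ends.
Sorted by start: S1, S3, S4, S2.
S3 starts after S1 ends; S1 is clear from here.
S4 starts before S3 ends → S3 and S4 overlap.
S2 starts before S3 ends → S3 and S2 overlap.
S2 starts before S4 ends → S4 and S2 overlap.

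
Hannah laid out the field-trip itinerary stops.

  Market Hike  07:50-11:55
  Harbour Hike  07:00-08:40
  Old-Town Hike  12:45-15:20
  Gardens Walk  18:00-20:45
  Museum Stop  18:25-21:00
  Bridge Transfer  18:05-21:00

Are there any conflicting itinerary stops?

Yes

Two intervals overlap when each starts before the other ends.
Sorted by start: Harbour Hike, Market Hike, Old-Town Hike, Gardens Walk, Bridge Transfer, Museum Stop.
Market Hike starts before Harbour Hike ends → Harbour Hike and Market Hike overlap.
That's a conflict, so the schedule is not conflict-free.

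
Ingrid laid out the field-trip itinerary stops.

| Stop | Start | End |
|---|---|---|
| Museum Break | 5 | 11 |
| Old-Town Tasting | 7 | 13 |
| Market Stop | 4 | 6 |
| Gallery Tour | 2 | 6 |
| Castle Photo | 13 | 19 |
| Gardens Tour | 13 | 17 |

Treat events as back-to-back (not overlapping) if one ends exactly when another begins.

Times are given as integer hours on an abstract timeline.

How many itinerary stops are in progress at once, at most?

Walk through starts and ends in time order (an end at T is processed before a start at T):
2 start Gallery Tour → 1
4 start Market Stop → 2
5 start Museum Break → 3
6 end Gallery Tour → 2
6 end Market Stop → 1
7 start Old-Town Tasting → 2
11 end Museum Break → 1
13 end Old-Town Tasting → 0
13 start Castle Photo → 1
13 start Gardens Tour → 2
17 end Gardens Tour → 1
19 end Castle Photo → 0
Peak is 3, at 5 (Gallery Tour, Market Stop, Museum Break).

3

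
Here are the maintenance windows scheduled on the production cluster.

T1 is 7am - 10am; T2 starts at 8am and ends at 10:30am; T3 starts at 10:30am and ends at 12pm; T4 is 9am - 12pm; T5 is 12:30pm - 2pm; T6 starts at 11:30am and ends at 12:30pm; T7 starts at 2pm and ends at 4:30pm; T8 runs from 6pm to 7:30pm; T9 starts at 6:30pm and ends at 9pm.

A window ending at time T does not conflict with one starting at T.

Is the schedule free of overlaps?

No

Check each pair: they overlap iff neither finishes before the other starts.
Sorted by start: T1, T2, T4, T3, T6, T5, T7, T8, T9.
T2 starts before T1 ends → T1 and T2 overlap.
That's a conflict, so the schedule is not conflict-free.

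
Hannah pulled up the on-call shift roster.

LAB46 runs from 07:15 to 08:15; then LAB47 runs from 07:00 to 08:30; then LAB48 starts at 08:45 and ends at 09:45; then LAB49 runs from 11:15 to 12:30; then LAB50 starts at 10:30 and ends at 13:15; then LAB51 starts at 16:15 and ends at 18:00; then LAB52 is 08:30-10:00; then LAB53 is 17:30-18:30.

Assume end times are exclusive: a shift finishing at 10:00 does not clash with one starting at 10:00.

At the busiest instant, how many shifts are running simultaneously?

2

Walk through starts and ends in time order (an end at T is processed before a start at T):
07:00 start LAB47 → 1
07:15 start LAB46 → 2
08:15 end LAB46 → 1
08:30 end LAB47 → 0
08:30 start LAB52 → 1
08:45 start LAB48 → 2
09:45 end LAB48 → 1
10:00 end LAB52 → 0
10:30 start LAB50 → 1
11:15 start LAB49 → 2
12:30 end LAB49 → 1
13:15 end LAB50 → 0
16:15 start LAB51 → 1
17:30 start LAB53 → 2
18:00 end LAB51 → 1
18:30 end LAB53 → 0
Peak is 2, at 07:15 (LAB46, LAB47).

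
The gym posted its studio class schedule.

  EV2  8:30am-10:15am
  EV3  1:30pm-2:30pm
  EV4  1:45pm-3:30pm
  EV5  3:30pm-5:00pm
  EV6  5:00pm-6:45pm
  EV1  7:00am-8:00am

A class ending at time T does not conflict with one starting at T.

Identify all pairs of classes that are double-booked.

EV3 & EV4

Check each pair: they overlap iff neither finishes before the other starts.
Sorted by start: EV1, EV2, EV3, EV4, EV5, EV6.
EV2 starts after EV1 ends — done with EV1.
EV3 starts after EV2 ends — done with EV2.
EV4 starts before EV3 ends → EV3 and EV4 overlap.
EV5 starts after EV3 ends — done with EV3.
EV5 starts exactly when EV4 ends (back-to-back, no overlap) — done with EV4.
EV6 starts exactly when EV5 ends (back-to-back, no overlap).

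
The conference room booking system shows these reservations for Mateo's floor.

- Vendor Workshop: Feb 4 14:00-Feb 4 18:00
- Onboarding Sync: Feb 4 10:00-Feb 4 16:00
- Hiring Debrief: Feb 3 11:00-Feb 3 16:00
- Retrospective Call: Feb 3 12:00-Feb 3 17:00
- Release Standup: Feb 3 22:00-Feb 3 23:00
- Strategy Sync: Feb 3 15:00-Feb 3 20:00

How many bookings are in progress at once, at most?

3

Sort all start/end points and keep a running count:
Feb 3 11:00 start Hiring Debrief → 1
Feb 3 12:00 start Retrospective Call → 2
Feb 3 15:00 start Strategy Sync → 3
Feb 3 16:00 end Hiring Debrief → 2
Feb 3 17:00 end Retrospective Call → 1
Feb 3 20:00 end Strategy Sync → 0
Feb 3 22:00 start Release Standup → 1
Feb 3 23:00 end Release Standup → 0
Feb 4 10:00 start Onboarding Sync → 1
Feb 4 14:00 start Vendor Workshop → 2
Feb 4 16:00 end Onboarding Sync → 1
Feb 4 18:00 end Vendor Workshop → 0
Peak is 3, at Feb 3 15:00 (Hiring Debrief, Retrospective Call, Strategy Sync).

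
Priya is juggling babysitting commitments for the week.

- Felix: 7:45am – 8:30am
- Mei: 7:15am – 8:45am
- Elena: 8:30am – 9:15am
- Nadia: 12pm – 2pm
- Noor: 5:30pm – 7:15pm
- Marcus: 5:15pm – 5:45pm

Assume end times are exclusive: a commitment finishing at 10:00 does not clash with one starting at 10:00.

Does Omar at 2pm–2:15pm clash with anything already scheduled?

Mei: ends 8:45am at or before Omar starts 2pm → clear.
Felix: ends 8:30am at or before Omar starts 2pm → clear.
Elena: ends 9:15am at or before Omar starts 2pm → clear.
Nadia: ends 2pm at or before Omar starts 2pm → clear.
Marcus: starts 5:15pm at or after Omar ends 2:15pm → clear.
Noor: starts 5:30pm at or after Omar ends 2:15pm → clear.

No — it doesn't clash with anything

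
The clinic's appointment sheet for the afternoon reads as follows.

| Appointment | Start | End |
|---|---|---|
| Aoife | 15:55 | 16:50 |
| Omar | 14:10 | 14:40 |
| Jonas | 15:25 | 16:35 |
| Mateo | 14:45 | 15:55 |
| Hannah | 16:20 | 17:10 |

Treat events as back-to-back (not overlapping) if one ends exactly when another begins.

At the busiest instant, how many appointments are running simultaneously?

3

Walk through starts and ends in time order (an end at T is processed before a start at T):
14:10 start Omar → 1
14:40 end Omar → 0
14:45 start Mateo → 1
15:25 start Jonas → 2
15:55 end Mateo → 1
15:55 start Aoife → 2
16:20 start Hannah → 3
16:35 end Jonas → 2
16:50 end Aoife → 1
17:10 end Hannah → 0
Peak is 3, at 16:20 (Aoife, Hannah, Jonas).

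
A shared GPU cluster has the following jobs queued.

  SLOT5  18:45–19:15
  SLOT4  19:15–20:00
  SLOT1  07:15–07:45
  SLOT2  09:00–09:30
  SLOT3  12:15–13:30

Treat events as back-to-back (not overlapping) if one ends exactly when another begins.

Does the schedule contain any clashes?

Sorted by start: SLOT1, SLOT2, SLOT3, SLOT5, SLOT4.
SLOT2 starts after SLOT1 ends; SLOT1 is clear from here.
SLOT3 starts after SLOT2 ends; SLOT2 is clear from here.
SLOT5 starts after SLOT3 ends; SLOT3 is clear from here.
SLOT4 starts exactly when SLOT5 ends (back-to-back, no overlap).
Every pair is clear; the schedule has no overlaps.

No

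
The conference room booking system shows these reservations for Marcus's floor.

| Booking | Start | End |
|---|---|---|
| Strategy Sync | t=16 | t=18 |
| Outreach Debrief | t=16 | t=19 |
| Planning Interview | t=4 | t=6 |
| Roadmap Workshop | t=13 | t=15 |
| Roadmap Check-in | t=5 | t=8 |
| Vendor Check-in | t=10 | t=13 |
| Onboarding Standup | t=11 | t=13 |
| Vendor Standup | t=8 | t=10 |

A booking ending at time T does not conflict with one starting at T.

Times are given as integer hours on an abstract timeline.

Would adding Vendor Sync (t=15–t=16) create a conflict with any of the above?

Planning Interview: ends t=6 at or before Vendor Sync starts t=15 → clear.
Roadmap Check-in: ends t=8 at or before Vendor Sync starts t=15 → clear.
Vendor Standup: ends t=10 at or before Vendor Sync starts t=15 → clear.
Vendor Check-in: ends t=13 at or before Vendor Sync starts t=15 → clear.
Onboarding Standup: ends t=13 at or before Vendor Sync starts t=15 → clear.
Roadmap Workshop: ends t=15 at or before Vendor Sync starts t=15 → clear.
Strategy Sync: starts t=16 at or after Vendor Sync ends t=16 → clear.
Outreach Debrief: starts t=16 at or after Vendor Sync ends t=16 → clear.

No — it doesn't clash with anything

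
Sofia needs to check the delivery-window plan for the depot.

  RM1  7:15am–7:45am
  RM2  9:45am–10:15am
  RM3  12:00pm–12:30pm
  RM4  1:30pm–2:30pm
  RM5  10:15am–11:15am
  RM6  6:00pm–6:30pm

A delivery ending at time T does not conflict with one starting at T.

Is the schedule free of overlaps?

Yes

Check each pair: they overlap iff neither finishes before the other starts.
Sorted by start: RM1, RM2, RM5, RM3, RM4, RM6.
RM2 starts after RM1 ends — done with RM1.
RM5 starts exactly when RM2 ends (back-to-back, no overlap) — done with RM2.
RM3 starts after RM5 ends — done with RM5.
RM4 starts after RM3 ends — done with RM3.
RM6 starts after RM4 ends.
Every pair is clear; the schedule has no overlaps.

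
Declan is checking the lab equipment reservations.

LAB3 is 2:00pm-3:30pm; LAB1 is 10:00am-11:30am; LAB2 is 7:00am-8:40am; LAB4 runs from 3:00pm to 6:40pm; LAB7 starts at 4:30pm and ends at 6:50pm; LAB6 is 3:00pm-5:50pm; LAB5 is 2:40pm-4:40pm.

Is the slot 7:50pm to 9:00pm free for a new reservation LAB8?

LAB2: ends 8:40am at or before LAB8 starts 7:50pm → clear.
LAB1: ends 11:30am at or before LAB8 starts 7:50pm → clear.
LAB3: ends 3:30pm at or before LAB8 starts 7:50pm → clear.
LAB5: ends 4:40pm at or before LAB8 starts 7:50pm → clear.
LAB4: ends 6:40pm at or before LAB8 starts 7:50pm → clear.
LAB6: ends 5:50pm at or before LAB8 starts 7:50pm → clear.
LAB7: ends 6:50pm at or before LAB8 starts 7:50pm → clear.

Yes — the slot is free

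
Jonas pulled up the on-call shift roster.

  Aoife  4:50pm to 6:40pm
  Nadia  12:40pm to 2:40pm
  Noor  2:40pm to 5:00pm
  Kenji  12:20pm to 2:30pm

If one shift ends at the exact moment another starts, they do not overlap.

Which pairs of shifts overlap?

Aoife & Noor, Kenji & Nadia

Sorted by start: Kenji, Nadia, Noor, Aoife.
Nadia starts before Kenji ends → Kenji and Nadia overlap.
Noor starts after Kenji ends, so Kenji has no further overlaps.
Noor starts exactly when Nadia ends (back-to-back, no overlap), so Nadia has no further overlaps.
Aoife starts before Noor ends → Noor and Aoife overlap.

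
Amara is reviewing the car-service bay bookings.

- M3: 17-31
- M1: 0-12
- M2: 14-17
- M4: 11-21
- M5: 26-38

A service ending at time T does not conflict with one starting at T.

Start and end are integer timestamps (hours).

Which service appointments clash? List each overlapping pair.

M1 & M4, M2 & M4, M3 & M4, M3 & M5

Two intervals overlap when each starts before the other ends.
Sorted by start: M1, M4, M2, M3, M5.
M4 starts before M1 ends → M1 and M4 overlap.
M2 starts after M1 ends, so M1 has no further overlaps.
M2 starts before M4 ends → M4 and M2 overlap.
M3 starts before M4 ends → M4 and M3 overlap.
M5 starts after M4 ends.
M3 starts exactly when M2 ends (back-to-back, no overlap), so M2 has no further overlaps.
M5 starts before M3 ends → M3 and M5 overlap.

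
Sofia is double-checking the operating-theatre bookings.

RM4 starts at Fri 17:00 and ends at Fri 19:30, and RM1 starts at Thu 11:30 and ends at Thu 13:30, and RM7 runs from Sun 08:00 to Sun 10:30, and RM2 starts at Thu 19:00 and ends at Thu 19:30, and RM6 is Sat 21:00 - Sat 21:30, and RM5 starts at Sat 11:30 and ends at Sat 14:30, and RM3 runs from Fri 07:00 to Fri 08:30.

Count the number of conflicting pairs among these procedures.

Sorted by start: RM1, RM2, RM3, RM4, RM5, RM6, RM7.
RM2 starts after RM1 ends, so RM1 has no further overlaps.
RM3 starts after RM2 ends, so RM2 has no further overlaps.
RM4 starts after RM3 ends, so RM3 has no further overlaps.
RM5 starts after RM4 ends, so RM4 has no further overlaps.
RM6 starts after RM5 ends, so RM5 has no further overlaps.
RM7 starts after RM6 ends.
No pair overlaps.

0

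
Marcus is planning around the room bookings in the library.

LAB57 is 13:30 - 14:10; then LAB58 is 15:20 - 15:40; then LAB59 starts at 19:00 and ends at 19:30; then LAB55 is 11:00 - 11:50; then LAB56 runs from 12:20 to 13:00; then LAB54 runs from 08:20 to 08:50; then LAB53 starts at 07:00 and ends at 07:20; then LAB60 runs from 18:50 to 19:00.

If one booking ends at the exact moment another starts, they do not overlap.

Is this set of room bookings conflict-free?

Yes

Sorted by start: LAB53, LAB54, LAB55, LAB56, LAB57, LAB58, LAB60, LAB59.
LAB54 starts after LAB53 ends; LAB53 is clear from here.
LAB55 starts after LAB54 ends; LAB54 is clear from here.
LAB56 starts after LAB55 ends; LAB55 is clear from here.
LAB57 starts after LAB56 ends; LAB56 is clear from here.
LAB58 starts after LAB57 ends; LAB57 is clear from here.
LAB60 starts after LAB58 ends; LAB58 is clear from here.
LAB59 starts exactly when LAB60 ends (back-to-back, no overlap).
Every pair is clear; the schedule has no overlaps.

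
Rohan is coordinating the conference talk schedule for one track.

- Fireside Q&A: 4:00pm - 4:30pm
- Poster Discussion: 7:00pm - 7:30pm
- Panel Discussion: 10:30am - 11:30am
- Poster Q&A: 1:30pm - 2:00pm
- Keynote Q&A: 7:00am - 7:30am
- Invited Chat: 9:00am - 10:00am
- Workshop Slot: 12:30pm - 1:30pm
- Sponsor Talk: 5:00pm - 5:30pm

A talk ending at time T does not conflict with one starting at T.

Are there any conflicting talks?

No

Two intervals overlap when each starts before the other ends.
Sorted by start: Keynote Q&A, Invited Chat, Panel Discussion, Workshop Slot, Poster Q&A, Fireside Q&A, Sponsor Talk, Poster Discussion.
Invited Chat starts after Keynote Q&A ends, so nothing later overlaps Keynote Q&A either.
Panel Discussion starts after Invited Chat ends, so nothing later overlaps Invited Chat either.
Workshop Slot starts after Panel Discussion ends, so nothing later overlaps Panel Discussion either.
Poster Q&A starts exactly when Workshop Slot ends (back-to-back, no overlap), so nothing later overlaps Workshop Slot either.
Fireside Q&A starts after Poster Q&A ends, so nothing later overlaps Poster Q&A either.
Sponsor Talk starts after Fireside Q&A ends, so nothing later overlaps Fireside Q&A either.
Poster Discussion starts after Sponsor Talk ends.
Every pair is clear; the schedule has no overlaps.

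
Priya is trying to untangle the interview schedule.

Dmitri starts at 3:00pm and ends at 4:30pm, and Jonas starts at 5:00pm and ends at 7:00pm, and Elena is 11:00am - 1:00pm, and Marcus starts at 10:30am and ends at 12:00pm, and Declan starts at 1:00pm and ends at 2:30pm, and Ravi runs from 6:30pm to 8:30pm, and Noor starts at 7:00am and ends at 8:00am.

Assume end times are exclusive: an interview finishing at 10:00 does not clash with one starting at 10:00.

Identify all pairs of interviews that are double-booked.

Two intervals overlap when each starts before the other ends.
Sorted by start: Noor, Marcus, Elena, Declan, Dmitri, Jonas, Ravi.
Marcus starts after Noor ends; Noor is clear from here.
Elena starts before Marcus ends → Marcus and Elena overlap.
Declan starts after Marcus ends; Marcus is clear from here.
Declan starts exactly when Elena ends (back-to-back, no overlap); Elena is clear from here.
Dmitri starts after Declan ends; Declan is clear from here.
Jonas starts after Dmitri ends; Dmitri is clear from here.
Ravi starts before Jonas ends → Jonas and Ravi overlap.

Elena & Marcus, Jonas & Ravi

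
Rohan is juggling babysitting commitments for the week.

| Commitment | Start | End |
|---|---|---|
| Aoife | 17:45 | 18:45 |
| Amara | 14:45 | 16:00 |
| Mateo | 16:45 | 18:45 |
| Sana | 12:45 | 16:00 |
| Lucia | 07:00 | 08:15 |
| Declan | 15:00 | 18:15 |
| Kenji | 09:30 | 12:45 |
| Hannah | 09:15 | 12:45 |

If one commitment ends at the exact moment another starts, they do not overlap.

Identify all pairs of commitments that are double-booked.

Amara & Declan, Amara & Sana, Aoife & Declan, Aoife & Mateo, Declan & Mateo, Declan & Sana, Hannah & Kenji

Check each pair: they overlap iff neither finishes before the other starts.
Sorted by start: Lucia, Hannah, Kenji, Sana, Amara, Declan, Mateo, Aoife.
Hannah starts after Lucia ends, so nothing later overlaps Lucia either.
Kenji starts before Hannah ends → Hannah and Kenji overlap.
Sana starts exactly when Hannah ends (back-to-back, no overlap), so nothing later overlaps Hannah either.
Sana starts exactly when Kenji ends (back-to-back, no overlap), so nothing later overlaps Kenji either.
Amara starts before Sana ends → Sana and Amara overlap.
Declan starts before Sana ends → Sana and Declan overlap.
Mateo starts after Sana ends, so nothing later overlaps Sana either.
Declan starts before Amara ends → Amara and Declan overlap.
Mateo starts after Amara ends, so nothing later overlaps Amara either.
Mateo starts before Declan ends → Declan and Mateo overlap.
Aoife starts before Declan ends → Declan and Aoife overlap.
Aoife starts before Mateo ends → Mateo and Aoife overlap.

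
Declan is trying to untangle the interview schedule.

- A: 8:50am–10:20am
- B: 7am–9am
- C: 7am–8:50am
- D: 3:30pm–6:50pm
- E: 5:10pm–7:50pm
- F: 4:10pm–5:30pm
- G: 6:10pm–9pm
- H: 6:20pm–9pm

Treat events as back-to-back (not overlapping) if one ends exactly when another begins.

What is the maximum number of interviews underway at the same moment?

Walk through starts and ends in time order (an end at T is processed before a start at T):
7am start B → 1
7am start C → 2
8:50am end C → 1
8:50am start A → 2
9am end B → 1
10:20am end A → 0
3:30pm start D → 1
4:10pm start F → 2
5:10pm start E → 3
5:30pm end F → 2
6:10pm start G → 3
6:20pm start H → 4
6:50pm end D → 3
7:50pm end E → 2
9pm end G → 1
9pm end H → 0
Peak is 4, at 6:20pm (D, E, G, H).

4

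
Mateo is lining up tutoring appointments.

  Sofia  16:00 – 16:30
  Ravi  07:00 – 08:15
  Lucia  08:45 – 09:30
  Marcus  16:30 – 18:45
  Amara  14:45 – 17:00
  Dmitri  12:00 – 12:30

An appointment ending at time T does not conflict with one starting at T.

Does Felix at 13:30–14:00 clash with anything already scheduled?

Ravi: ends 08:15 at or before Felix starts 13:30 → clear.
Lucia: ends 09:30 at or before Felix starts 13:30 → clear.
Dmitri: ends 12:30 at or before Felix starts 13:30 → clear.
Amara: starts 14:45 at or after Felix ends 14:00 → clear.
Sofia: starts 16:00 at or after Felix ends 14:00 → clear.
Marcus: starts 16:30 at or after Felix ends 14:00 → clear.

No — it doesn't clash with anything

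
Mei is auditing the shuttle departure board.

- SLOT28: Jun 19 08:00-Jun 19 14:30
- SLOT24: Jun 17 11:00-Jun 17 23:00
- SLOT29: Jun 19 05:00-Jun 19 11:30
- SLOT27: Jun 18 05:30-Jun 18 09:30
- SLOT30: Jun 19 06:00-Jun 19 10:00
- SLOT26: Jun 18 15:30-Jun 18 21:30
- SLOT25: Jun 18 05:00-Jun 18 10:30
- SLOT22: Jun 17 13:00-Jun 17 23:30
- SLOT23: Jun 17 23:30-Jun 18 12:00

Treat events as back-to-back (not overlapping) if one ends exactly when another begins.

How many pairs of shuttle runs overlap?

7

Sorted by start: SLOT24, SLOT22, SLOT23, SLOT25, SLOT27, SLOT26, SLOT29, SLOT30, SLOT28.
SLOT22 starts before SLOT24 ends → SLOT24 and SLOT22 overlap.
SLOT23 starts after SLOT24 ends; SLOT24 is clear from here.
SLOT23 starts exactly when SLOT22 ends (back-to-back, no overlap); SLOT22 is clear from here.
SLOT25 starts before SLOT23 ends → SLOT23 and SLOT25 overlap.
SLOT27 starts before SLOT23 ends → SLOT23 and SLOT27 overlap.
SLOT26 starts after SLOT23 ends; SLOT23 is clear from here.
SLOT27 starts before SLOT25 ends → SLOT25 and SLOT27 overlap.
SLOT26 starts after SLOT25 ends; SLOT25 is clear from here.
SLOT26 starts after SLOT27 ends; SLOT27 is clear from here.
SLOT29 starts after SLOT26 ends; SLOT26 is clear from here.
SLOT30 starts before SLOT29 ends → SLOT29 and SLOT30 overlap.
SLOT28 starts before SLOT29 ends → SLOT29 and SLOT28 overlap.
SLOT28 starts before SLOT30 ends → SLOT30 and SLOT28 overlap.
Overlapping pairs: SLOT22 & SLOT24, SLOT23 & SLOT25, SLOT23 & SLOT27, SLOT25 & SLOT27, SLOT28 & SLOT29, SLOT28 & SLOT30, SLOT29 & SLOT30 — 7 in total.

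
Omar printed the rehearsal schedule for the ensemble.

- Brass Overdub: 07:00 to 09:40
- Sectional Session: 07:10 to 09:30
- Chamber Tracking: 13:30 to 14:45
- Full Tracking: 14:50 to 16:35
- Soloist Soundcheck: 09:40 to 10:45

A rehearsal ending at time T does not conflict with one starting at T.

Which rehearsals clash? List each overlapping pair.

Check each pair: they overlap iff neither finishes before the other starts.
Sorted by start: Brass Overdub, Sectional Session, Soloist Soundcheck, Chamber Tracking, Full Tracking.
Sectional Session starts before Brass Overdub ends → Brass Overdub and Sectional Session overlap.
Soloist Soundcheck starts exactly when Brass Overdub ends (back-to-back, no overlap), so nothing later overlaps Brass Overdub either.
Soloist Soundcheck starts after Sectional Session ends, so nothing later overlaps Sectional Session either.
Chamber Tracking starts after Soloist Soundcheck ends, so nothing later overlaps Soloist Soundcheck either.
Full Tracking starts after Chamber Tracking ends.

Brass Overdub & Sectional Session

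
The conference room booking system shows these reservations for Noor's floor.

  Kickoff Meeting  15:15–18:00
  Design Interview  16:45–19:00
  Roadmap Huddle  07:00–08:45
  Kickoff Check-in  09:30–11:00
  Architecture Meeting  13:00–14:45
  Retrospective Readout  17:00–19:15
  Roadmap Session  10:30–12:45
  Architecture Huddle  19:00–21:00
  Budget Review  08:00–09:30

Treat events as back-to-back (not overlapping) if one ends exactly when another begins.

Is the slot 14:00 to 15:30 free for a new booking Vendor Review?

No — it overlaps Architecture Meeting, Kickoff Meeting

Roadmap Huddle: ends 08:45 at or before Vendor Review starts 14:00 → clear.
Budget Review: ends 09:30 at or before Vendor Review starts 14:00 → clear.
Kickoff Check-in: ends 11:00 at or before Vendor Review starts 14:00 → clear.
Roadmap Session: ends 12:45 at or before Vendor Review starts 14:00 → clear.
Architecture Meeting: starts 13:00 before Vendor Review ends 15:30, and ends 14:45 after Vendor Review starts 14:00 → overlap.
Kickoff Meeting: starts 15:15 before Vendor Review ends 15:30, and ends 18:00 after Vendor Review starts 14:00 → overlap.
Design Interview: starts 16:45 at or after Vendor Review ends 15:30 → clear.
Retrospective Readout: starts 17:00 at or after Vendor Review ends 15:30 → clear.
Architecture Huddle: starts 19:00 at or after Vendor Review ends 15:30 → clear.
Vendor Review overlaps Architecture Meeting, Kickoff Meeting.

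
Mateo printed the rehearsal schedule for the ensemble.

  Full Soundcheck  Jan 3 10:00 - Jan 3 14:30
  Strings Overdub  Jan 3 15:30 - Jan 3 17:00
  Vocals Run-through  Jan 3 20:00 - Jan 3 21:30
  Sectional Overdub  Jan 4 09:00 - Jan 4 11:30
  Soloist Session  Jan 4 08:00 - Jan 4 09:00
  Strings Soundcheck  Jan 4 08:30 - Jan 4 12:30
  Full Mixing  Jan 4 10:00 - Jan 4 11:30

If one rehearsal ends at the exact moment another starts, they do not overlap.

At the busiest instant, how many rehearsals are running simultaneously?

3

Walk through starts and ends in time order (an end at T is processed before a start at T):
Jan 3 10:00 start Full Soundcheck → 1
Jan 3 14:30 end Full Soundcheck → 0
Jan 3 15:30 start Strings Overdub → 1
Jan 3 17:00 end Strings Overdub → 0
Jan 3 20:00 start Vocals Run-through → 1
Jan 3 21:30 end Vocals Run-through → 0
Jan 4 08:00 start Soloist Session → 1
Jan 4 08:30 start Strings Soundcheck → 2
Jan 4 09:00 end Soloist Session → 1
Jan 4 09:00 start Sectional Overdub → 2
Jan 4 10:00 start Full Mixing → 3
Jan 4 11:30 end Full Mixing → 2
Jan 4 11:30 end Sectional Overdub → 1
Jan 4 12:30 end Strings Soundcheck → 0
Peak is 3, at Jan 4 10:00 (Full Mixing, Sectional Overdub, Strings Soundcheck).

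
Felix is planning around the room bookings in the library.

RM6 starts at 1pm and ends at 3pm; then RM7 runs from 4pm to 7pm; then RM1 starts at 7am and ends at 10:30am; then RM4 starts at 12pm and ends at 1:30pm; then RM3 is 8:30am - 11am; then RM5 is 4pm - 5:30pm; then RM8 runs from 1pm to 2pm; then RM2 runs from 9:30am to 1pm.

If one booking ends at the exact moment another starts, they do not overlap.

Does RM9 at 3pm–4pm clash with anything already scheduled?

No — it doesn't clash with anything

RM1: ends 10:30am at or before RM9 starts 3pm → clear.
RM3: ends 11am at or before RM9 starts 3pm → clear.
RM2: ends 1pm at or before RM9 starts 3pm → clear.
RM4: ends 1:30pm at or before RM9 starts 3pm → clear.
RM6: ends 3pm at or before RM9 starts 3pm → clear.
RM8: ends 2pm at or before RM9 starts 3pm → clear.
RM5: starts 4pm at or after RM9 ends 4pm → clear.
RM7: starts 4pm at or after RM9 ends 4pm → clear.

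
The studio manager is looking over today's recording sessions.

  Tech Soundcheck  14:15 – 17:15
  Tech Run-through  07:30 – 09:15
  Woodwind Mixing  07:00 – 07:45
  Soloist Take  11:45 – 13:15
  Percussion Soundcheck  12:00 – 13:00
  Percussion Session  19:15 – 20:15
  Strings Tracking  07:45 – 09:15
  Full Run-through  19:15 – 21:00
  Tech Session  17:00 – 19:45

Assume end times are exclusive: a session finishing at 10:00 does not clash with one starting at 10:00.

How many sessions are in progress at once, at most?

3

Sort all start/end points and keep a running count:
07:00 start Woodwind Mixing → 1
07:30 start Tech Run-through → 2
07:45 end Woodwind Mixing → 1
07:45 start Strings Tracking → 2
09:15 end Strings Tracking → 1
09:15 end Tech Run-through → 0
11:45 start Soloist Take → 1
12:00 start Percussion Soundcheck → 2
13:00 end Percussion Soundcheck → 1
13:15 end Soloist Take → 0
14:15 start Tech Soundcheck → 1
17:00 start Tech Session → 2
17:15 end Tech Soundcheck → 1
19:15 start Full Run-through → 2
19:15 start Percussion Session → 3
19:45 end Tech Session → 2
20:15 end Percussion Session → 1
21:00 end Full Run-through → 0
Peak is 3, at 19:15 (Full Run-through, Percussion Session, Tech Session).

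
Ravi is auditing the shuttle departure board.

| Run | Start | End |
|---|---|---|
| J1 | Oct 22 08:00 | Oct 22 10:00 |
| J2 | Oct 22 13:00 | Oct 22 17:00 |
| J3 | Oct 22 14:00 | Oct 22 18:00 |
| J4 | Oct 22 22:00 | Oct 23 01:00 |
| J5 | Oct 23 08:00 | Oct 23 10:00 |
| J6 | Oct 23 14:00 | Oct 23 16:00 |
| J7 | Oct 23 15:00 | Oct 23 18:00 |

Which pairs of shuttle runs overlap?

Sorted by start: J1, J2, J3, J4, J5, J6, J7.
J2 starts after J1 ends, so J1 has no further overlaps.
J3 starts before J2 ends → J2 and J3 overlap.
J4 starts after J2 ends, so J2 has no further overlaps.
J4 starts after J3 ends, so J3 has no further overlaps.
J5 starts after J4 ends, so J4 has no further overlaps.
J6 starts after J5 ends, so J5 has no further overlaps.
J7 starts before J6 ends → J6 and J7 overlap.

J2 & J3, J6 & J7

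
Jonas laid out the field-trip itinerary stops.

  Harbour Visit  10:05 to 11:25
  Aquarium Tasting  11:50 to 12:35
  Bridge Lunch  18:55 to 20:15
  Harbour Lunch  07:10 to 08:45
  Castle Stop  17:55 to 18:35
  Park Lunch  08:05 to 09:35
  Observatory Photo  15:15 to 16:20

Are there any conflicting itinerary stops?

Sorted by start: Harbour Lunch, Park Lunch, Harbour Visit, Aquarium Tasting, Observatory Photo, Castle Stop, Bridge Lunch.
Park Lunch starts before Harbour Lunch ends → Harbour Lunch and Park Lunch overlap.
That's a conflict, so the schedule is not conflict-free.

Yes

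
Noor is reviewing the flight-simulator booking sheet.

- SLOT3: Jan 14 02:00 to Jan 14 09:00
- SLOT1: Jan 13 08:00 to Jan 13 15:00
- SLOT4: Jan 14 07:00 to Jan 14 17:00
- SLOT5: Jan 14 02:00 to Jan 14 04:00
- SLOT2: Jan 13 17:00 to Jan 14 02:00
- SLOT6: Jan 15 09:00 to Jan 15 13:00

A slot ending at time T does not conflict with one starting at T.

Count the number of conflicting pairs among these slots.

Check each pair: they overlap iff neither finishes before the other starts.
Sorted by start: SLOT1, SLOT2, SLOT3, SLOT5, SLOT4, SLOT6.
SLOT2 starts after SLOT1 ends; SLOT1 is clear from here.
SLOT3 starts exactly when SLOT2 ends (back-to-back, no overlap); SLOT2 is clear from here.
SLOT5 starts before SLOT3 ends → SLOT3 and SLOT5 overlap.
SLOT4 starts before SLOT3 ends → SLOT3 and SLOT4 overlap.
SLOT6 starts after SLOT3 ends.
SLOT4 starts after SLOT5 ends; SLOT5 is clear from here.
SLOT6 starts after SLOT4 ends.
Overlapping pairs: SLOT3 & SLOT4, SLOT3 & SLOT5 — 2 in total.

2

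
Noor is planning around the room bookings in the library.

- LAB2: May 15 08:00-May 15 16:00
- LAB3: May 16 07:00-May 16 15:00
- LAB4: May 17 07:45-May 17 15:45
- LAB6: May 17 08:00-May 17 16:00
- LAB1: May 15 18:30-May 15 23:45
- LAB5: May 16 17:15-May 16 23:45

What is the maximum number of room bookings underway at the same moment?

2

Sort all start/end points and keep a running count:
May 15 08:00 start LAB2 → 1
May 15 16:00 end LAB2 → 0
May 15 18:30 start LAB1 → 1
May 15 23:45 end LAB1 → 0
May 16 07:00 start LAB3 → 1
May 16 15:00 end LAB3 → 0
May 16 17:15 start LAB5 → 1
May 16 23:45 end LAB5 → 0
May 17 07:45 start LAB4 → 1
May 17 08:00 start LAB6 → 2
May 17 15:45 end LAB4 → 1
May 17 16:00 end LAB6 → 0
Peak is 2, at May 17 08:00 (LAB4, LAB6).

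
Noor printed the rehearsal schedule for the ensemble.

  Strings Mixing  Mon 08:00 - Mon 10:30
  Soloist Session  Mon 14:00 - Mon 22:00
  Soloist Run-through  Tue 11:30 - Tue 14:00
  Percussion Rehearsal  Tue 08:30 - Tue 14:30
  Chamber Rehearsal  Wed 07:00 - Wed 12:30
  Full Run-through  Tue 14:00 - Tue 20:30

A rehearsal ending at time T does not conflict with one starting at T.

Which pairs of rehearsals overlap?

Sorted by start: Strings Mixing, Soloist Session, Percussion Rehearsal, Soloist Run-through, Full Run-through, Chamber Rehearsal.
Soloist Session starts after Strings Mixing ends; Strings Mixing is clear from here.
Percussion Rehearsal starts after Soloist Session ends; Soloist Session is clear from here.
Soloist Run-through starts before Percussion Rehearsal ends → Percussion Rehearsal and Soloist Run-through overlap.
Full Run-through starts before Percussion Rehearsal ends → Percussion Rehearsal and Full Run-through overlap.
Chamber Rehearsal starts after Percussion Rehearsal ends.
Full Run-through starts exactly when Soloist Run-through ends (back-to-back, no overlap); Soloist Run-through is clear from here.
Chamber Rehearsal starts after Full Run-through ends.

Full Run-through & Percussion Rehearsal, Percussion Rehearsal & Soloist Run-through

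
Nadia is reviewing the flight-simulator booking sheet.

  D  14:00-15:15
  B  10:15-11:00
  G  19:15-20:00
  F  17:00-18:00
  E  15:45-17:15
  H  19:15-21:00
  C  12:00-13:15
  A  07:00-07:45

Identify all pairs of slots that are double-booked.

E & F, G & H

Sorted by start: A, B, C, D, E, F, G, H.
B starts after A ends, so nothing later overlaps A either.
C starts after B ends, so nothing later overlaps B either.
D starts after C ends, so nothing later overlaps C either.
E starts after D ends, so nothing later overlaps D either.
F starts before E ends → E and F overlap.
G starts after E ends, so nothing later overlaps E either.
G starts after F ends, so nothing later overlaps F either.
H starts before G ends → G and H overlap.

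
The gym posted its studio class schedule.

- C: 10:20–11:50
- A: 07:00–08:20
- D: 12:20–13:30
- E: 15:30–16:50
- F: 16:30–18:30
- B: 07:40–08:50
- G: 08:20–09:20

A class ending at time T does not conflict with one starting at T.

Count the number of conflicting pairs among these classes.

Sorted by start: A, B, G, C, D, E, F.
B starts before A ends → A and B overlap.
G starts exactly when A ends (back-to-back, no overlap), so nothing later overlaps A either.
G starts before B ends → B and G overlap.
C starts after B ends, so nothing later overlaps B either.
C starts after G ends, so nothing later overlaps G either.
D starts after C ends, so nothing later overlaps C either.
E starts after D ends, so nothing later overlaps D either.
F starts before E ends → E and F overlap.
Overlapping pairs: A & B, B & G, E & F — 3 in total.

3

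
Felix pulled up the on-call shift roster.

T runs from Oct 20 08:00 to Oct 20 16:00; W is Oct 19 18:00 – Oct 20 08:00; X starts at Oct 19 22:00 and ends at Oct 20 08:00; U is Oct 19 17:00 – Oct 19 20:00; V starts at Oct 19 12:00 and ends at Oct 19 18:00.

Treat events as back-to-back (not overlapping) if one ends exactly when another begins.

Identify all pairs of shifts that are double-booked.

U & V, U & W, W & X

Two intervals overlap when each starts before the other ends.
Sorted by start: V, U, W, X, T.
U starts before V ends → V and U overlap.
W starts exactly when V ends (back-to-back, no overlap), so nothing later overlaps V either.
W starts before U ends → U and W overlap.
X starts after U ends, so nothing later overlaps U either.
X starts before W ends → W and X overlap.
T starts exactly when W ends (back-to-back, no overlap).
T starts exactly when X ends (back-to-back, no overlap).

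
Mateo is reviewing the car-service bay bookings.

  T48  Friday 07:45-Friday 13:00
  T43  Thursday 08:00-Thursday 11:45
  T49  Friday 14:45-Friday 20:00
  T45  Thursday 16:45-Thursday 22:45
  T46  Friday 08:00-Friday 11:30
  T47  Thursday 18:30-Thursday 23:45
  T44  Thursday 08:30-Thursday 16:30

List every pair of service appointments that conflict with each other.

T43 & T44, T45 & T47, T46 & T48

Sorted by start: T43, T44, T45, T47, T48, T46, T49.
T44 starts before T43 ends → T43 and T44 overlap.
T45 starts after T43 ends; T43 is clear from here.
T45 starts after T44 ends; T44 is clear from here.
T47 starts before T45 ends → T45 and T47 overlap.
T48 starts after T45 ends; T45 is clear from here.
T48 starts after T47 ends; T47 is clear from here.
T46 starts before T48 ends → T48 and T46 overlap.
T49 starts after T48 ends.
T49 starts after T46 ends.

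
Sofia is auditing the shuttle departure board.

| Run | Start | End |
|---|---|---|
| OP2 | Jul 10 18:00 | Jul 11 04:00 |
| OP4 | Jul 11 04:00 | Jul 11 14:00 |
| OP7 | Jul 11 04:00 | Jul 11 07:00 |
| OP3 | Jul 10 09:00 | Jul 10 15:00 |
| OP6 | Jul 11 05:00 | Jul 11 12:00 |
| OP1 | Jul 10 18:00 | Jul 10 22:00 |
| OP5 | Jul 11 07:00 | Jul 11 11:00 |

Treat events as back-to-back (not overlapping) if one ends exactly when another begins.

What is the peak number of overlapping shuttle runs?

Sort all start/end points and keep a running count:
Jul 10 09:00 start OP3 → 1
Jul 10 15:00 end OP3 → 0
Jul 10 18:00 start OP1 → 1
Jul 10 18:00 start OP2 → 2
Jul 10 22:00 end OP1 → 1
Jul 11 04:00 end OP2 → 0
Jul 11 04:00 start OP4 → 1
Jul 11 04:00 start OP7 → 2
Jul 11 05:00 start OP6 → 3
Jul 11 07:00 end OP7 → 2
Jul 11 07:00 start OP5 → 3
Jul 11 11:00 end OP5 → 2
Jul 11 12:00 end OP6 → 1
Jul 11 14:00 end OP4 → 0
Peak is 3, at Jul 11 05:00 (OP4, OP6, OP7).

3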